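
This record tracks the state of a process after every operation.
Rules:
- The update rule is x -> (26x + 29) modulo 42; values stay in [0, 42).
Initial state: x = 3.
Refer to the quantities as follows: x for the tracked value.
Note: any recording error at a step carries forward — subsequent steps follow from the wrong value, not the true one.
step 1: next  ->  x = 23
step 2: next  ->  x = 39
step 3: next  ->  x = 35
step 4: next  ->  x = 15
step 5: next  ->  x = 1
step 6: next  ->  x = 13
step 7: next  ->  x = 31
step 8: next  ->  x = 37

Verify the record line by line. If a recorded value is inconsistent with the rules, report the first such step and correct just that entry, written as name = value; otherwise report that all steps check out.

step 1: x = (26*3 + 29) mod 42 = 23 -> confirmed correct
step 2: x = (26*23 + 29) mod 42 = 39 -> exactly as logged
step 3: x = (26*39 + 29) mod 42 = 35 -> matches
step 4: x = (26*35 + 29) mod 42 = 15 -> exactly as logged
step 5: x = (26*15 + 29) mod 42 = 41 -> the record disagrees here
So the first discrepancy is step 5, where the right value is x = 41.

step 5, x = 41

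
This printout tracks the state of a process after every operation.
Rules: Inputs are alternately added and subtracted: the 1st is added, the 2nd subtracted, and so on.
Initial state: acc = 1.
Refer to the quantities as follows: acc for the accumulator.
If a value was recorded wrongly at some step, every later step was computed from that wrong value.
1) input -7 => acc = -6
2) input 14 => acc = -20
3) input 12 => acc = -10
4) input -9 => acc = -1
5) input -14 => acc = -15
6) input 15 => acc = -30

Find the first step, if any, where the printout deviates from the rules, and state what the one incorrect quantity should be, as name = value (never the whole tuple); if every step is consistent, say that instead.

step 3, acc = -8

Recomputing the run from the initial state:
step 1: acc = -6
step 2: acc = -20
step 3: acc = -8
step 4: acc = 1
step 5: acc = -13
step 6: acc = -28
The first disagreement with the printout is at step 3, where the value should be acc = -8.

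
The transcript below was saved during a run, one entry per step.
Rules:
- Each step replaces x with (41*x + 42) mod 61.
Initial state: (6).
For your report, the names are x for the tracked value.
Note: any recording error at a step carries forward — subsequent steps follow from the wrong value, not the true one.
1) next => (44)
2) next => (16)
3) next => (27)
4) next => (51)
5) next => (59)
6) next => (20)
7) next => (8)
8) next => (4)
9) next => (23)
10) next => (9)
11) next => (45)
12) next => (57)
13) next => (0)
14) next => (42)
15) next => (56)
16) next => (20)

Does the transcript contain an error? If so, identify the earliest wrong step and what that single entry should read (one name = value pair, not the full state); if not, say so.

step 6, x = 21

Recomputing the run from the initial state:
step 1: x = 44
step 2: x = 16
step 3: x = 27
step 4: x = 51
step 5: x = 59
step 6: x = 21
step 7: x = 49
step 8: x = 38
step 9: x = 14
step 10: x = 6
step 11: x = 44
step 12: x = 16
step 13: x = 27
step 14: x = 51
step 15: x = 59
step 16: x = 21
The first disagreement with the transcript is at step 6, where the value should be x = 21.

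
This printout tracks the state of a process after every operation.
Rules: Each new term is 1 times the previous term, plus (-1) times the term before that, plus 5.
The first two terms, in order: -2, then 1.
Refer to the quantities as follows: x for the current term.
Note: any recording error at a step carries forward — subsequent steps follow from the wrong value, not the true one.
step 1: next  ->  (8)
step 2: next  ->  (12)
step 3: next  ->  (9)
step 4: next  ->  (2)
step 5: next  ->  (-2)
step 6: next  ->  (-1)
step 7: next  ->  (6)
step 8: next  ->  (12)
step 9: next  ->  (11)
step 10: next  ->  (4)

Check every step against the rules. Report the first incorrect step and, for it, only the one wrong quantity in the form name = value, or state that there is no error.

step 6, x = 1

1. x = 1*(1) + (-1)*(-2) + (5) = 8 (same as recorded)
2. x = 1*(8) + (-1)*(1) + (5) = 12 (agrees with the printout)
3. x = 1*(12) + (-1)*(8) + (5) = 9 (verified)
4. x = 1*(9) + (-1)*(12) + (5) = 2 (consistent with the printout)
5. x = 1*(2) + (-1)*(9) + (5) = -2 (no discrepancy)
6. x = 1*(-2) + (-1)*(2) + (5) = 1 (the entry is off here)
The earliest wrong entry is at step 6: it should read x = 1.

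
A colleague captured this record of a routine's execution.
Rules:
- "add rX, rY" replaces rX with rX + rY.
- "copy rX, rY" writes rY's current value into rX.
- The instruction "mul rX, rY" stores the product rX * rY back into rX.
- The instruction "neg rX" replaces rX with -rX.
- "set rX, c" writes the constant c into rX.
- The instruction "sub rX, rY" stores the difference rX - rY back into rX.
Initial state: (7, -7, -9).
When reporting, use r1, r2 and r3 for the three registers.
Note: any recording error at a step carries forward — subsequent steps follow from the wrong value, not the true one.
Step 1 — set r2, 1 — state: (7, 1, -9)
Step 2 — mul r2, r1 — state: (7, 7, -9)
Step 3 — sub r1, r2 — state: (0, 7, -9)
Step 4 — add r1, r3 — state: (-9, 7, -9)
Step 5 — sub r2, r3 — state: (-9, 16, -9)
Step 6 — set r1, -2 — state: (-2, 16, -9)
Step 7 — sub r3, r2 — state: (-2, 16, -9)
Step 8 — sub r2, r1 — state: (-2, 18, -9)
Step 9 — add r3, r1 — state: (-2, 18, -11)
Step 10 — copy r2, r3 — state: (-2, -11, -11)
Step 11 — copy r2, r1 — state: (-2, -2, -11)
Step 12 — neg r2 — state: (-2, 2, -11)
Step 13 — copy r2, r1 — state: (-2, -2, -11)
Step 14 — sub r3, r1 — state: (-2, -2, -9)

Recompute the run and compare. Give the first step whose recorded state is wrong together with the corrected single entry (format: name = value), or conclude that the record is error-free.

Step 1: r2 = 1 — same as recorded.
Step 2: r2 = 1 * 7 = 7 — checks out.
Step 3: r1 = 7 - 7 = 0 — matches.
Step 4: r1 = 0 + -9 = -9 — in agreement.
Step 5: r2 = 7 - -9 = 16 — same as recorded.
Step 6: r1 = -2 — verified.
Step 7: r3 = -9 - 16 = -25 — not what was recorded.
The earliest wrong entry is at step 7: it should read r3 = -25.

step 7, r3 = -25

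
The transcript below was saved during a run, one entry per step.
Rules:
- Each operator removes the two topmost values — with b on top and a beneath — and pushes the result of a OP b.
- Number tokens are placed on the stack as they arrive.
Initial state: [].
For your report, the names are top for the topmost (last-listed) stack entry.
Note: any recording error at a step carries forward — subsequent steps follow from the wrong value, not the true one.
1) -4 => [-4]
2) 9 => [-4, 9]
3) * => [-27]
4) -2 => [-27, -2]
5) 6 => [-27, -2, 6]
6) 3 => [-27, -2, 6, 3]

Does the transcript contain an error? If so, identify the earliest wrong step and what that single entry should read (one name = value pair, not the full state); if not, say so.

Recomputing the run from the initial state:
step 1: [-4]
step 2: [-4, 9]
step 3: [-36]
step 4: [-36, -2]
step 5: [-36, -2, 6]
step 6: [-36, -2, 6, 3]
The first disagreement with the transcript is at step 3, where the value should be top = -36.

step 3, top = -36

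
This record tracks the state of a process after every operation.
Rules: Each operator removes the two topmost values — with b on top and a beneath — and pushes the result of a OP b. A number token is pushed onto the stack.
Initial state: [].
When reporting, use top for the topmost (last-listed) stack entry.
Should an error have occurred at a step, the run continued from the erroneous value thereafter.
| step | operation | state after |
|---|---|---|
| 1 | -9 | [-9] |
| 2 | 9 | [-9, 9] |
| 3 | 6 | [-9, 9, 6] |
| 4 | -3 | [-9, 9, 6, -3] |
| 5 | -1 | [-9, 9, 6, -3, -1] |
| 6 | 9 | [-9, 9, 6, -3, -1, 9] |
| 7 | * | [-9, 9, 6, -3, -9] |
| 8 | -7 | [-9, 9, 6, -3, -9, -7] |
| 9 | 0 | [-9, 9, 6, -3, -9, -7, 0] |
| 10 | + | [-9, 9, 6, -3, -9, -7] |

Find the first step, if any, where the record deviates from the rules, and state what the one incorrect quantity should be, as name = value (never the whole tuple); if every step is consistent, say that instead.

no error

Recomputing the run from the initial state:
step 1: [-9]
step 2: [-9, 9]
step 3: [-9, 9, 6]
step 4: [-9, 9, 6, -3]
step 5: [-9, 9, 6, -3, -1]
step 6: [-9, 9, 6, -3, -1, 9]
step 7: [-9, 9, 6, -3, -9]
step 8: [-9, 9, 6, -3, -9, -7]
step 9: [-9, 9, 6, -3, -9, -7, 0]
step 10: [-9, 9, 6, -3, -9, -7]
This matches the record at every step.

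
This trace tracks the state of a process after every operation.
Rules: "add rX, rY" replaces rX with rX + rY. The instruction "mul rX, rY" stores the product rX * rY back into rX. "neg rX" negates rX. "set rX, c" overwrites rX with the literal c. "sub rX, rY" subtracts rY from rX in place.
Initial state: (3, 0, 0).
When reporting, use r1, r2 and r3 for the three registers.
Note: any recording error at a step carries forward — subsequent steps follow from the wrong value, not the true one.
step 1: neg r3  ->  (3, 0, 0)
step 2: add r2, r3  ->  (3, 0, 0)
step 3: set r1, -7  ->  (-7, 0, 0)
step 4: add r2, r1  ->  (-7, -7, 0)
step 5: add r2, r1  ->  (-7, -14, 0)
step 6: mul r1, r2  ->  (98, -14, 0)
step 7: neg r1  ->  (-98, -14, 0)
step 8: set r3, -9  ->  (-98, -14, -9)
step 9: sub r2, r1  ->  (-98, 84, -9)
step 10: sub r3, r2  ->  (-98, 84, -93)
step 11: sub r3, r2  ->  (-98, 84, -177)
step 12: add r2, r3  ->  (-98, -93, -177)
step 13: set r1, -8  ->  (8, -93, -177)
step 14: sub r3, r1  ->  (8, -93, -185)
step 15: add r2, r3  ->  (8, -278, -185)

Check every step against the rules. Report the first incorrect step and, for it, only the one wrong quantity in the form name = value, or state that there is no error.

step 13, r1 = -8

Step 1: r3 = -(0) = 0 — consistent with the trace.
Step 2: r2 = 0 + 0 = 0 — exactly as logged.
Step 3: r1 = -7 — matches.
Step 4: r2 = 0 + -7 = -7 — matches.
Step 5: r2 = -7 + -7 = -14 — checks out.
Step 6: r1 = -7 * -14 = 98 — checks out.
Step 7: r1 = -(98) = -98 — same as recorded.
Step 8: r3 = -9 — same as recorded.
Step 9: r2 = -14 - -98 = 84 — matches.
Step 10: r3 = -9 - 84 = -93 — checks out.
Step 11: r3 = -93 - 84 = -177 — verified.
Step 12: r2 = 84 + -177 = -93 — checks out.
Step 13: r1 = -8 — this is not what the trace shows.
Conclusion: step 13 carries the first error; the entry should be r1 = -8.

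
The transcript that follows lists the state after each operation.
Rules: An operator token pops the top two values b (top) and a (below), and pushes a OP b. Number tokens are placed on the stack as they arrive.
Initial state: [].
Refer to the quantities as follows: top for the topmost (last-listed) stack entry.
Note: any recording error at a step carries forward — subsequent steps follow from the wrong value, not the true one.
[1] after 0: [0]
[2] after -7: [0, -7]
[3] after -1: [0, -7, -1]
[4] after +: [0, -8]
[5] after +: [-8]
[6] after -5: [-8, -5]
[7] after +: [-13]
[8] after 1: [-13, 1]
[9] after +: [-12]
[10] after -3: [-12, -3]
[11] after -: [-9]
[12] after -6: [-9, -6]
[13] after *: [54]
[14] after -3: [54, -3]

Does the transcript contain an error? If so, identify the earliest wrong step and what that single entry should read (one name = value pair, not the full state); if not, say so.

Step 1: push 0: top = 0 — confirmed correct.
Step 2: push -7: top = -7 — no discrepancy.
Step 3: push -1: top = -1 — consistent with the transcript.
Step 4: -7 + -1 = -8 — same as recorded.
Step 5: 0 + -8 = -8 — matches.
Step 6: push -5: top = -5 — agrees with the transcript.
Step 7: -8 + -5 = -13 — agrees with the transcript.
Step 8: push 1: top = 1 — exactly as logged.
Step 9: -13 + 1 = -12 — in agreement.
Step 10: push -3: top = -3 — verified.
Step 11: -12 - -3 = -9 — confirmed correct.
Step 12: push -6: top = -6 — matches.
Step 13: -9 * -6 = 54 — exactly as logged.
Step 14: push -3: top = -3 — agrees with the transcript.
Each recorded entry agrees with the recomputation.

no error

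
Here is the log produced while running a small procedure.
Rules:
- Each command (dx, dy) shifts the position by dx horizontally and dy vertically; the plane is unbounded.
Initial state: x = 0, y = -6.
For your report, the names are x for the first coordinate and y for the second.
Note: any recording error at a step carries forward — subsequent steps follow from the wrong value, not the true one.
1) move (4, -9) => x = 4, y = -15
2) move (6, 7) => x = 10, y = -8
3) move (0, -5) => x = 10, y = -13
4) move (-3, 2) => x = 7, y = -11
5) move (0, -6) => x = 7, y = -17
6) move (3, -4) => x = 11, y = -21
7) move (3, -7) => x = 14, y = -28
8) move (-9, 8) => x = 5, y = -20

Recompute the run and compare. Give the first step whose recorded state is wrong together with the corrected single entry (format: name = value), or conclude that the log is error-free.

step 1: x = 0 + (4) = 4, y = -6 + (-9) = -15 -> agrees with the log
step 2: x = 4 + (6) = 10, y = -15 + (7) = -8 -> agrees with the log
step 3: x = 10 + (0) = 10, y = -8 + (-5) = -13 -> verified
step 4: x = 10 + (-3) = 7, y = -13 + (2) = -11 -> confirmed correct
step 5: x = 7 + (0) = 7, y = -11 + (-6) = -17 -> same as recorded
step 6: x = 7 + (3) = 10, y = -17 + (-4) = -21 -> the recorded entry deviates here
The earliest wrong entry is at step 6: it should read x = 10.

step 6, x = 10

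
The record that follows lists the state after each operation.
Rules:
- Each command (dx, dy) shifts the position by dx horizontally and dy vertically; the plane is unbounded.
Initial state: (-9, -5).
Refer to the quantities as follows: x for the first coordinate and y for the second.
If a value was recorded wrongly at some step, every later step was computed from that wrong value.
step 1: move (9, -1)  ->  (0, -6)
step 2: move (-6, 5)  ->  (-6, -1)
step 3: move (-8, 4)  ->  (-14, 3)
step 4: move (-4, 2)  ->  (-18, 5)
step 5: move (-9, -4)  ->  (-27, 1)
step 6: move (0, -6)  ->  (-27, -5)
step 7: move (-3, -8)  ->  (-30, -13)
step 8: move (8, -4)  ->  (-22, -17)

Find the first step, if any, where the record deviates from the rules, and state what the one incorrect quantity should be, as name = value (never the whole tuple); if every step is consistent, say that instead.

Step 1: x = -9 + (9) = 0, y = -5 + (-1) = -6 — consistent with the record.
Step 2: x = 0 + (-6) = -6, y = -6 + (5) = -1 — same as recorded.
Step 3: x = -6 + (-8) = -14, y = -1 + (4) = 3 — matches.
Step 4: x = -14 + (-4) = -18, y = 3 + (2) = 5 — no discrepancy.
Step 5: x = -18 + (-9) = -27, y = 5 + (-4) = 1 — in agreement.
Step 6: x = -27 + (0) = -27, y = 1 + (-6) = -5 — matches.
Step 7: x = -27 + (-3) = -30, y = -5 + (-8) = -13 — exactly as logged.
Step 8: x = -30 + (8) = -22, y = -13 + (-4) = -17 — in agreement.
No step deviates from the rules.

no error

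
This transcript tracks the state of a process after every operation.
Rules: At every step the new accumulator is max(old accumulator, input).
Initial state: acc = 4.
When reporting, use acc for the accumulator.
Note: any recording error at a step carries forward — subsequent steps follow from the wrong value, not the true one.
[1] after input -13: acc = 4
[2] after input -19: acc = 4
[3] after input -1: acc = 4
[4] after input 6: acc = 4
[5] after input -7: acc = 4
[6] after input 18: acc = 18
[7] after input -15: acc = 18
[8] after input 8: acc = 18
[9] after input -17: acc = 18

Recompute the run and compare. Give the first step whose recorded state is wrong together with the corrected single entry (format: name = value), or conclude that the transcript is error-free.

Recomputing the run from the initial state:
step 1: acc = 4
step 2: acc = 4
step 3: acc = 4
step 4: acc = 6
step 5: acc = 6
step 6: acc = 18
step 7: acc = 18
step 8: acc = 18
step 9: acc = 18
The first disagreement with the transcript is at step 4, where the value should be acc = 6.

step 4, acc = 6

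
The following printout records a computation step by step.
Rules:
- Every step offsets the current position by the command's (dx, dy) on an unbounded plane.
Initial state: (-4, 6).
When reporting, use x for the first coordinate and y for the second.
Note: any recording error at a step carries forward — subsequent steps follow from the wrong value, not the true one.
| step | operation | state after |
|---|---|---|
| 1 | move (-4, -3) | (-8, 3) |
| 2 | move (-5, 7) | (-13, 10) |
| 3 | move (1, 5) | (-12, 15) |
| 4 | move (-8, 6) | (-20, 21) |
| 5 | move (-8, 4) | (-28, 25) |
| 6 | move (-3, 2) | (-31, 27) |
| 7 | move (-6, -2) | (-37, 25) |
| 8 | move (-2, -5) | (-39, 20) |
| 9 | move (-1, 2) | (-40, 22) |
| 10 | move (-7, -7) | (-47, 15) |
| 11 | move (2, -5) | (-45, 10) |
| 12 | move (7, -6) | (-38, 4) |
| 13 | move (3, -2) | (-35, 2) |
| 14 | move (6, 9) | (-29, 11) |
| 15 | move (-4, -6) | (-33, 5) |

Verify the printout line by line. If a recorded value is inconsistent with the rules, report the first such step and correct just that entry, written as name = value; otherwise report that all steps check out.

no error

Step 1: x = -4 + (-4) = -8, y = 6 + (-3) = 3 — agrees with the printout.
Step 2: x = -8 + (-5) = -13, y = 3 + (7) = 10 — consistent with the printout.
Step 3: x = -13 + (1) = -12, y = 10 + (5) = 15 — verified.
Step 4: x = -12 + (-8) = -20, y = 15 + (6) = 21 — same as recorded.
Step 5: x = -20 + (-8) = -28, y = 21 + (4) = 25 — no discrepancy.
Step 6: x = -28 + (-3) = -31, y = 25 + (2) = 27 — matches.
Step 7: x = -31 + (-6) = -37, y = 27 + (-2) = 25 — no discrepancy.
Step 8: x = -37 + (-2) = -39, y = 25 + (-5) = 20 — exactly as logged.
Step 9: x = -39 + (-1) = -40, y = 20 + (2) = 22 — same as recorded.
Step 10: x = -40 + (-7) = -47, y = 22 + (-7) = 15 — no discrepancy.
Step 11: x = -47 + (2) = -45, y = 15 + (-5) = 10 — agrees with the printout.
Step 12: x = -45 + (7) = -38, y = 10 + (-6) = 4 — verified.
Step 13: x = -38 + (3) = -35, y = 4 + (-2) = 2 — same as recorded.
Step 14: x = -35 + (6) = -29, y = 2 + (9) = 11 — consistent with the printout.
Step 15: x = -29 + (-4) = -33, y = 11 + (-6) = 5 — consistent with the printout.
No step deviates from the rules.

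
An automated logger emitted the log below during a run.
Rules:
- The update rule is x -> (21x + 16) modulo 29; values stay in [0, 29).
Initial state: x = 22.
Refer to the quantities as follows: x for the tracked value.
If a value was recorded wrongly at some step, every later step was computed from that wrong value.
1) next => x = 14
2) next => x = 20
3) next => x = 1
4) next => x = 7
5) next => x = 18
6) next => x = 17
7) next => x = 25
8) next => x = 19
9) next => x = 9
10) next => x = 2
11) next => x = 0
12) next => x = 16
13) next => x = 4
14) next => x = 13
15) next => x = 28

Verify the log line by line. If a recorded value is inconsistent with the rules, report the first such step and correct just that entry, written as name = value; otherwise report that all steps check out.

step 4, x = 8

1. x = (21*22 + 16) mod 29 = 14 (exactly as logged)
2. x = (21*14 + 16) mod 29 = 20 (checks out)
3. x = (21*20 + 16) mod 29 = 1 (in agreement)
4. x = (21*1 + 16) mod 29 = 8 (the entry is off here)
Step 4 is the first one off; corrected, x = 8.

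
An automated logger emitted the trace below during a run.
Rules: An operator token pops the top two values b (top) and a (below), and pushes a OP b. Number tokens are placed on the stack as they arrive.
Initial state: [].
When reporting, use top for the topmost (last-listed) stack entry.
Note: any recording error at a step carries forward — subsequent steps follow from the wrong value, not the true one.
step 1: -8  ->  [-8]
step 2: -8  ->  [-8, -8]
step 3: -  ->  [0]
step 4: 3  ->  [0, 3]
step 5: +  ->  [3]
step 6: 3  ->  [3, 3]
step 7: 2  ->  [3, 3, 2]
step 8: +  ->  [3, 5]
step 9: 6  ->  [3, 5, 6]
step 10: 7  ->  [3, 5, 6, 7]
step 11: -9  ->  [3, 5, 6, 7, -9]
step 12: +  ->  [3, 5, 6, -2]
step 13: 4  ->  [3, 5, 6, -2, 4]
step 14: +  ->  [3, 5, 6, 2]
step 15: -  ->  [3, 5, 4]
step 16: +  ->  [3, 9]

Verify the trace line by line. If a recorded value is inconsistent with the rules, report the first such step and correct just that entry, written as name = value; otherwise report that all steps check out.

Recomputing the run from the initial state:
step 1: [-8]
step 2: [-8, -8]
step 3: [0]
step 4: [0, 3]
step 5: [3]
step 6: [3, 3]
step 7: [3, 3, 2]
step 8: [3, 5]
step 9: [3, 5, 6]
step 10: [3, 5, 6, 7]
step 11: [3, 5, 6, 7, -9]
step 12: [3, 5, 6, -2]
step 13: [3, 5, 6, -2, 4]
step 14: [3, 5, 6, 2]
step 15: [3, 5, 4]
step 16: [3, 9]
This matches the trace at every step.

no error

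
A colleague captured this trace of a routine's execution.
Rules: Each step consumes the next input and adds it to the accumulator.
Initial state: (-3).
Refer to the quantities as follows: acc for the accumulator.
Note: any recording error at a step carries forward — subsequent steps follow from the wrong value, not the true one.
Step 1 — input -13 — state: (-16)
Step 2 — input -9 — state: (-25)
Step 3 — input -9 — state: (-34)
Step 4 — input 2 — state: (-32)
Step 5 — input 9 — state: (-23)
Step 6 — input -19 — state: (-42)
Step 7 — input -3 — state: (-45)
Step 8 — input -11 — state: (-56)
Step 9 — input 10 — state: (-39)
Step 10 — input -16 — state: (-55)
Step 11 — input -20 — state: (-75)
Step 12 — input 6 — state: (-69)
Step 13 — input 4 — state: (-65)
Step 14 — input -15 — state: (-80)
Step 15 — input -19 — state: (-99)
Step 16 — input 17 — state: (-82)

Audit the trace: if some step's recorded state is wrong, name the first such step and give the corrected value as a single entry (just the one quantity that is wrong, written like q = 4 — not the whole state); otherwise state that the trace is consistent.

step 9, acc = -46

step 1: acc = -3 + -13 = -16 -> no discrepancy
step 2: acc = -16 + -9 = -25 -> consistent with the trace
step 3: acc = -25 + -9 = -34 -> exactly as logged
step 4: acc = -34 + 2 = -32 -> verified
step 5: acc = -32 + 9 = -23 -> no discrepancy
step 6: acc = -23 + -19 = -42 -> matches
step 7: acc = -42 + -3 = -45 -> confirmed correct
step 8: acc = -45 + -11 = -56 -> exactly as logged
step 9: acc = -56 + 10 = -46 -> the trace has a different value
First incorrect step: 9; the correct value is acc = -46.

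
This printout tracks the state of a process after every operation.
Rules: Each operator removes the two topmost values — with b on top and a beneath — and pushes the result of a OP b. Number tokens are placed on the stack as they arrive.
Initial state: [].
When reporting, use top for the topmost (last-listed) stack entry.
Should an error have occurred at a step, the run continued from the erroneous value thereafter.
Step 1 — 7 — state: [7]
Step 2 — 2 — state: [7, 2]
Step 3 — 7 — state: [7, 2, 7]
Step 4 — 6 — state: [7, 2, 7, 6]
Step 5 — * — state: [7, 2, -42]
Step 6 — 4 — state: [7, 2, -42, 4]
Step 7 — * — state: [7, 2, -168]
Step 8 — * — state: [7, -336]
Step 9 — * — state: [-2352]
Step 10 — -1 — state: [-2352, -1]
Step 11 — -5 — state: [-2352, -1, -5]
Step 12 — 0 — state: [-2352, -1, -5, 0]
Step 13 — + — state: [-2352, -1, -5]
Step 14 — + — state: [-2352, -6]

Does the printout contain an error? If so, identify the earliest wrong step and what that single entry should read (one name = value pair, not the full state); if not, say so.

step 5, top = 42

Recomputing the run from the initial state:
step 1: [7]
step 2: [7, 2]
step 3: [7, 2, 7]
step 4: [7, 2, 7, 6]
step 5: [7, 2, 42]
step 6: [7, 2, 42, 4]
step 7: [7, 2, 168]
step 8: [7, 336]
step 9: [2352]
step 10: [2352, -1]
step 11: [2352, -1, -5]
step 12: [2352, -1, -5, 0]
step 13: [2352, -1, -5]
step 14: [2352, -6]
The first disagreement with the printout is at step 5, where the value should be top = 42.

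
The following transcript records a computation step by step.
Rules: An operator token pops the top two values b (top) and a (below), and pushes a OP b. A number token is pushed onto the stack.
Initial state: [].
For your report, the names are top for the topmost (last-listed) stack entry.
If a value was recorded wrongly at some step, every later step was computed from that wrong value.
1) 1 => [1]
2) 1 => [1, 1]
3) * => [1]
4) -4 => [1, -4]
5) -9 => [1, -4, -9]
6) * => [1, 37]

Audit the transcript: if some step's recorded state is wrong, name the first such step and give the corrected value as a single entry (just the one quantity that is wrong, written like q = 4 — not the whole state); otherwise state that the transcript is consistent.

step 6, top = 36

Recomputing the run from the initial state:
step 1: [1]
step 2: [1, 1]
step 3: [1]
step 4: [1, -4]
step 5: [1, -4, -9]
step 6: [1, 36]
The first disagreement with the transcript is at step 6, where the value should be top = 36.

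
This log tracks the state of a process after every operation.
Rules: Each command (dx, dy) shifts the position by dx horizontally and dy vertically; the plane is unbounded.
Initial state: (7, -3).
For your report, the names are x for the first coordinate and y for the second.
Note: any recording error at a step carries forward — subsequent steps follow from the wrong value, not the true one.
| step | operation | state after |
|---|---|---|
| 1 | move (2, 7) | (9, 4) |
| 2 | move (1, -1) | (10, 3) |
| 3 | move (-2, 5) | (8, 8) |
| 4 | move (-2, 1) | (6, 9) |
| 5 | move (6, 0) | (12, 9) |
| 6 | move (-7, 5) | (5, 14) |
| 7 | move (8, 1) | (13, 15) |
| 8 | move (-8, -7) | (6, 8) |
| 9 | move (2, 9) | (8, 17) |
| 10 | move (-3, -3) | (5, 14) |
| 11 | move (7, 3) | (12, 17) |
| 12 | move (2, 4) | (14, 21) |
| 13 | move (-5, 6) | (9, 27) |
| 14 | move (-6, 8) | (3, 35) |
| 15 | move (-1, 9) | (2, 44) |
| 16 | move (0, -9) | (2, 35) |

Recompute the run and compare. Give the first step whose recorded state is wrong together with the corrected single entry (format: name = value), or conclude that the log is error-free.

step 1: x = 7 + (2) = 9, y = -3 + (7) = 4 -> verified
step 2: x = 9 + (1) = 10, y = 4 + (-1) = 3 -> verified
step 3: x = 10 + (-2) = 8, y = 3 + (5) = 8 -> no discrepancy
step 4: x = 8 + (-2) = 6, y = 8 + (1) = 9 -> agrees with the log
step 5: x = 6 + (6) = 12, y = 9 + (0) = 9 -> checks out
step 6: x = 12 + (-7) = 5, y = 9 + (5) = 14 -> confirmed correct
step 7: x = 5 + (8) = 13, y = 14 + (1) = 15 -> consistent with the log
step 8: x = 13 + (-8) = 5, y = 15 + (-7) = 8 -> the log has a different value
So the first discrepancy is step 8, where the right value is x = 5.

step 8, x = 5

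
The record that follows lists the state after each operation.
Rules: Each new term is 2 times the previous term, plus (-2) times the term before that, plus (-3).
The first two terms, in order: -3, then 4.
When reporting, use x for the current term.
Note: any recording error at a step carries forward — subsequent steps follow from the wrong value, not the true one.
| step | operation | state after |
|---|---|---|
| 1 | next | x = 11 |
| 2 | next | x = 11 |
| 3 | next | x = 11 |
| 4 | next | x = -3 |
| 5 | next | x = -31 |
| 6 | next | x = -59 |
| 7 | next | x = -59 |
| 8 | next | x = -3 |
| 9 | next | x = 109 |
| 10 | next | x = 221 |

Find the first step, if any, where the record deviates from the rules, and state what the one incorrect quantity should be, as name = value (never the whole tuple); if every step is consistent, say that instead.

step 3, x = -3

step 1: x = 2*(4) + (-2)*(-3) + (-3) = 11 -> agrees with the record
step 2: x = 2*(11) + (-2)*(4) + (-3) = 11 -> in agreement
step 3: x = 2*(11) + (-2)*(11) + (-3) = -3 -> not what was recorded
Conclusion: step 3 carries the first error; the entry should be x = -3.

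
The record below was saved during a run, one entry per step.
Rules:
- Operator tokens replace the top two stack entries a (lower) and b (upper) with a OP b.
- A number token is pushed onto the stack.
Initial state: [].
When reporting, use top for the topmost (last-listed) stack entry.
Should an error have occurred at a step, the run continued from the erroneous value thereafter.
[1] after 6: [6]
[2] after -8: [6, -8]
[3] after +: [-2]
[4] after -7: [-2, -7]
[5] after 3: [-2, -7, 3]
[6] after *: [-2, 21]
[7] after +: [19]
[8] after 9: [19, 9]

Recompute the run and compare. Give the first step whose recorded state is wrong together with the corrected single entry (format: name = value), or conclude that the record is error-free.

step 6, top = -21

step 1: push 6: top = 6 -> exactly as logged
step 2: push -8: top = -8 -> consistent with the record
step 3: 6 + -8 = -2 -> same as recorded
step 4: push -7: top = -7 -> confirmed correct
step 5: push 3: top = 3 -> matches
step 6: -7 * 3 = -21 -> the entry is off here
First deviation found at step 6; the corrected entry is top = -21.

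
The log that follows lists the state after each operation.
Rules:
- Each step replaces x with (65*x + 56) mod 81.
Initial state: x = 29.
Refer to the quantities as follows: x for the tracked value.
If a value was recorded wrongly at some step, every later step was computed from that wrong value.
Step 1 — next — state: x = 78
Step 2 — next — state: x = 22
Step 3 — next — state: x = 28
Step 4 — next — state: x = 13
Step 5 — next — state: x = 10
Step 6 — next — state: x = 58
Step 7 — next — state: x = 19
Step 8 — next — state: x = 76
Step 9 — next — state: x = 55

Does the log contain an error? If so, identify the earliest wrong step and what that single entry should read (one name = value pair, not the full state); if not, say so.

step 2, x = 23

1. x = (65*29 + 56) mod 81 = 78 (confirmed correct)
2. x = (65*78 + 56) mod 81 = 23 (the entry is off here)
First deviation found at step 2; the corrected entry is x = 23.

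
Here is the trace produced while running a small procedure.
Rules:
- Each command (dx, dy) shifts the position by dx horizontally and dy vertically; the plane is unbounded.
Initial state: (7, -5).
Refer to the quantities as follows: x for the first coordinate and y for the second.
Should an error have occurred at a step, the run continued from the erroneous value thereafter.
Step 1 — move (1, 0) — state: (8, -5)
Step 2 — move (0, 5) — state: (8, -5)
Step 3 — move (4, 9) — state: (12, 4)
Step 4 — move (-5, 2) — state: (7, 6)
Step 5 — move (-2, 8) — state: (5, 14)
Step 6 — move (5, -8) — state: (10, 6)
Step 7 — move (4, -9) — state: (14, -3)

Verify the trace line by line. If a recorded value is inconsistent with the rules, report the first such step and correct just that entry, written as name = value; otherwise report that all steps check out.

step 2, y = 0

1. x = 7 + (1) = 8, y = -5 + (0) = -5 (exactly as logged)
2. x = 8 + (0) = 8, y = -5 + (5) = 0 (the recorded entry deviates here)
So the first discrepancy is step 2, where the right value is y = 0.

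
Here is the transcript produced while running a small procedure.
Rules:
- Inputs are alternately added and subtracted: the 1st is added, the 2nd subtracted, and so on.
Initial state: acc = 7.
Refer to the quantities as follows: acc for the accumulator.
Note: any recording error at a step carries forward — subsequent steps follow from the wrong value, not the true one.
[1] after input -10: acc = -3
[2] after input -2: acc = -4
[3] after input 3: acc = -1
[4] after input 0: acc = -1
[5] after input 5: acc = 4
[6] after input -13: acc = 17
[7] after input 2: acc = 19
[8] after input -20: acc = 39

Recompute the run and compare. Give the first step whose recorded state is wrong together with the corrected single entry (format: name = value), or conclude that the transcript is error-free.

Recomputing the run from the initial state:
step 1: acc = -3
step 2: acc = -1
step 3: acc = 2
step 4: acc = 2
step 5: acc = 7
step 6: acc = 20
step 7: acc = 22
step 8: acc = 42
The first disagreement with the transcript is at step 2, where the value should be acc = -1.

step 2, acc = -1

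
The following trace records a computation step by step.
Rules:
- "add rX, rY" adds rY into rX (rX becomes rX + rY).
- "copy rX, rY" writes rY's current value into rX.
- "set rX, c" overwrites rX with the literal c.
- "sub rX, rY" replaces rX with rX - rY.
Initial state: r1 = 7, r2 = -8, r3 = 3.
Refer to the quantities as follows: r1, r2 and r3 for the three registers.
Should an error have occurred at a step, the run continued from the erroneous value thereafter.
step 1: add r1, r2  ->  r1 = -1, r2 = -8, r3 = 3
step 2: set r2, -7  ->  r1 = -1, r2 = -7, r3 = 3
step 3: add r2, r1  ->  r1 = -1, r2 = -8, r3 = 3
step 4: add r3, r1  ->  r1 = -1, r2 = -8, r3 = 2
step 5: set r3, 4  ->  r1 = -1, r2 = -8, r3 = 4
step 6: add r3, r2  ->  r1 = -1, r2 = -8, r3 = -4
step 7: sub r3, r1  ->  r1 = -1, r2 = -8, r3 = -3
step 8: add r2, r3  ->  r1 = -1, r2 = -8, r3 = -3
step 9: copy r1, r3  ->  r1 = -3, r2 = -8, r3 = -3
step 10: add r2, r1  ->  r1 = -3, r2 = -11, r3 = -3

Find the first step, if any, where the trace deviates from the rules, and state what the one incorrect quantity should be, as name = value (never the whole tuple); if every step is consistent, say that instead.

step 8, r2 = -11

Recomputing the run from the initial state:
step 1: r1 = -1, r2 = -8, r3 = 3
step 2: r1 = -1, r2 = -7, r3 = 3
step 3: r1 = -1, r2 = -8, r3 = 3
step 4: r1 = -1, r2 = -8, r3 = 2
step 5: r1 = -1, r2 = -8, r3 = 4
step 6: r1 = -1, r2 = -8, r3 = -4
step 7: r1 = -1, r2 = -8, r3 = -3
step 8: r1 = -1, r2 = -11, r3 = -3
step 9: r1 = -3, r2 = -11, r3 = -3
step 10: r1 = -3, r2 = -14, r3 = -3
The first disagreement with the trace is at step 8, where the value should be r2 = -11.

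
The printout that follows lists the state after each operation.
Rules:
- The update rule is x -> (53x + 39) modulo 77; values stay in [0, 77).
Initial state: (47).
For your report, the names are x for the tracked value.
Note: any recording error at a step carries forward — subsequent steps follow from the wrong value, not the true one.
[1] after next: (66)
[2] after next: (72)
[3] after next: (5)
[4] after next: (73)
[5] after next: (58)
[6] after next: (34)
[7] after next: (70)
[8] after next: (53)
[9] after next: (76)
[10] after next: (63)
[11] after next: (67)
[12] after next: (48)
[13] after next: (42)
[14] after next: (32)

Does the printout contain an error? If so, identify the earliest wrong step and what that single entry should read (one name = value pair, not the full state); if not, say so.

step 6, x = 33

Step 1: x = (53*47 + 39) mod 77 = 66 — no discrepancy.
Step 2: x = (53*66 + 39) mod 77 = 72 — confirmed correct.
Step 3: x = (53*72 + 39) mod 77 = 5 — consistent with the printout.
Step 4: x = (53*5 + 39) mod 77 = 73 — consistent with the printout.
Step 5: x = (53*73 + 39) mod 77 = 58 — matches.
Step 6: x = (53*58 + 39) mod 77 = 33 — a discrepancy with the printout.
That makes step 6 the first incorrect line — x = 33 is what it should show.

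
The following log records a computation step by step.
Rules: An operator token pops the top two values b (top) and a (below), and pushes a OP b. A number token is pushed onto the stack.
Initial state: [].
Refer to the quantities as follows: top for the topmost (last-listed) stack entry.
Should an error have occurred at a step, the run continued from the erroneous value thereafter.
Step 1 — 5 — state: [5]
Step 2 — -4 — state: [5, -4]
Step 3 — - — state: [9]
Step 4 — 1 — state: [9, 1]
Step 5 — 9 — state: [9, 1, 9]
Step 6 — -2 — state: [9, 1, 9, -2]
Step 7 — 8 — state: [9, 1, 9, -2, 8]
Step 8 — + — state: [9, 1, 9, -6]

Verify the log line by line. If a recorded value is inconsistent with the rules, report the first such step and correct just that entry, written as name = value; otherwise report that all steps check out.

step 8, top = 6

Recomputing the run from the initial state:
step 1: [5]
step 2: [5, -4]
step 3: [9]
step 4: [9, 1]
step 5: [9, 1, 9]
step 6: [9, 1, 9, -2]
step 7: [9, 1, 9, -2, 8]
step 8: [9, 1, 9, 6]
The first disagreement with the log is at step 8, where the value should be top = 6.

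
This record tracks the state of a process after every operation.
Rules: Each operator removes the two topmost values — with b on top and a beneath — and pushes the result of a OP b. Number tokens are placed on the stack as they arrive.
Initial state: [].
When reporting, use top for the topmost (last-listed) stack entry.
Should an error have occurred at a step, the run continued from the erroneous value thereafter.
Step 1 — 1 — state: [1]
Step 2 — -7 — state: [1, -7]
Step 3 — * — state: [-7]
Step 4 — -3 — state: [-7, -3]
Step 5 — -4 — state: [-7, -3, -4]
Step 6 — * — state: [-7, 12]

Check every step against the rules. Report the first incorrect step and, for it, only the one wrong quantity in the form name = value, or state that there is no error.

no error

1. push 1: top = 1 (checks out)
2. push -7: top = -7 (same as recorded)
3. 1 * -7 = -7 (checks out)
4. push -3: top = -3 (in agreement)
5. push -4: top = -4 (in agreement)
6. -3 * -4 = 12 (exactly as logged)
All entries verified; no error found.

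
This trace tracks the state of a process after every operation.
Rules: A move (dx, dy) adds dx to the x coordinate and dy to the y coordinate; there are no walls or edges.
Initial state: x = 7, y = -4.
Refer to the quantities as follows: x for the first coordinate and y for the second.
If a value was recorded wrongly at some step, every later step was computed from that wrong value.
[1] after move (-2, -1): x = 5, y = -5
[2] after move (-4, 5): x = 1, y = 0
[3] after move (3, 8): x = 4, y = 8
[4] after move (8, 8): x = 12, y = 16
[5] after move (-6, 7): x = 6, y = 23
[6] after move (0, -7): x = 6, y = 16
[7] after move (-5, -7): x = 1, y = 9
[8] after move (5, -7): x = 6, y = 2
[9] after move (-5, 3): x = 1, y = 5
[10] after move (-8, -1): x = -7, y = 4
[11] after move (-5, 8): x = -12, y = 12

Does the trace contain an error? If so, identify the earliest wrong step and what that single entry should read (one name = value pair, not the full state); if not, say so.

no error

Recomputing the run from the initial state:
step 1: x = 5, y = -5
step 2: x = 1, y = 0
step 3: x = 4, y = 8
step 4: x = 12, y = 16
step 5: x = 6, y = 23
step 6: x = 6, y = 16
step 7: x = 1, y = 9
step 8: x = 6, y = 2
step 9: x = 1, y = 5
step 10: x = -7, y = 4
step 11: x = -12, y = 12
This matches the trace at every step.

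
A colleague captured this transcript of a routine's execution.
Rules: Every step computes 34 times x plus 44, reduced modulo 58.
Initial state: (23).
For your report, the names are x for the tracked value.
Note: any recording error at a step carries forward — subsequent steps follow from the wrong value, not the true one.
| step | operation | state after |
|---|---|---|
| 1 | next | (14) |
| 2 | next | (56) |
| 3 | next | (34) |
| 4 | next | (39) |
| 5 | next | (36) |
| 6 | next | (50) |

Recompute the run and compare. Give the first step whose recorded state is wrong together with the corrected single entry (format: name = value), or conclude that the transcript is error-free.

step 4, x = 40

Recomputing the run from the initial state:
step 1: x = 14
step 2: x = 56
step 3: x = 34
step 4: x = 40
step 5: x = 12
step 6: x = 46
The first disagreement with the transcript is at step 4, where the value should be x = 40.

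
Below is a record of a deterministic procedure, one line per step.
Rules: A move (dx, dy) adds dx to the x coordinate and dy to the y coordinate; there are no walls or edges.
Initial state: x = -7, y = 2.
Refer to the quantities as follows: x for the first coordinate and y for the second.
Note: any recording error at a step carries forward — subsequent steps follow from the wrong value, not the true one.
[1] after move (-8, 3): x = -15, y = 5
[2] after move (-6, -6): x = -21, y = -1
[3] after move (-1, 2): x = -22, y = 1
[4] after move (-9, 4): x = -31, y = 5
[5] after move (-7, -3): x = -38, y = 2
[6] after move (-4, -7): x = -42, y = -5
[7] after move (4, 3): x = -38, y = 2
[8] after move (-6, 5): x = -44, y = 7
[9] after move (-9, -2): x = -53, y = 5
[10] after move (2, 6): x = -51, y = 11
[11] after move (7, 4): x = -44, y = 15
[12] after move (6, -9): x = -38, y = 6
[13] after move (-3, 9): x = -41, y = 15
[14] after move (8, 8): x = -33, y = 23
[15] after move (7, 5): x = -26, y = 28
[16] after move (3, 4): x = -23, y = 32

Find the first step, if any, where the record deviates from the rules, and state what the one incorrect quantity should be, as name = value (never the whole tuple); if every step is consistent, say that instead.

step 7, y = -2

Recomputing the run from the initial state:
step 1: x = -15, y = 5
step 2: x = -21, y = -1
step 3: x = -22, y = 1
step 4: x = -31, y = 5
step 5: x = -38, y = 2
step 6: x = -42, y = -5
step 7: x = -38, y = -2
step 8: x = -44, y = 3
step 9: x = -53, y = 1
step 10: x = -51, y = 7
step 11: x = -44, y = 11
step 12: x = -38, y = 2
step 13: x = -41, y = 11
step 14: x = -33, y = 19
step 15: x = -26, y = 24
step 16: x = -23, y = 28
The first disagreement with the record is at step 7, where the value should be y = -2.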